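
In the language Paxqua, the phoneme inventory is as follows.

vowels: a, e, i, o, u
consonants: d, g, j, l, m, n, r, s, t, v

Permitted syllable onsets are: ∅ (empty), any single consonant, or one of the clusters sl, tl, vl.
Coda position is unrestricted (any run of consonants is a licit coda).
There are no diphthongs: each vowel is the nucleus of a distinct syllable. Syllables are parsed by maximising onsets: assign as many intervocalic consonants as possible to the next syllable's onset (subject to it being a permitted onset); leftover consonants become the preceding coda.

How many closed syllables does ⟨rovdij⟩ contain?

Vowels present: o, i; each is a nucleus, giving 2 syllables.
/o…i/ gap (V1→V2): /vd/ splits as /v/ + /d/ (/d/ is the longest suffix that is a licit onset).
Result: rov.dij.
Classifying each syllable: /rov/ (closed), /dij/ (closed).
Closed syllables: 2.

2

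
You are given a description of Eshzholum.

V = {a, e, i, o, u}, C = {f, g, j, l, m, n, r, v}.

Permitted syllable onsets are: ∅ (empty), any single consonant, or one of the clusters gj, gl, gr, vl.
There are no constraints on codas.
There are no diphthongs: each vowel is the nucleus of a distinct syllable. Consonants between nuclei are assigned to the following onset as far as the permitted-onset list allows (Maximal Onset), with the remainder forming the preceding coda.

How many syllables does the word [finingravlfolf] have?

The vowels are i, i, a, o — 4 nuclei, so 4 syllables.

4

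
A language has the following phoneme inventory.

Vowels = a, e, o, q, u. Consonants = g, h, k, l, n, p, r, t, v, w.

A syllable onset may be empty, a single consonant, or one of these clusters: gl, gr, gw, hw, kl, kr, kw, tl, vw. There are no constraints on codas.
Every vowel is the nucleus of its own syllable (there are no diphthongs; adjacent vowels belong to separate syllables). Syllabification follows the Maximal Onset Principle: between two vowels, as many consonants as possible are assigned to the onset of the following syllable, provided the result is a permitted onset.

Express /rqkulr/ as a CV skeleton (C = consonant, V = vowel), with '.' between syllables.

CV.CVCC

The vowels are q, u — 2 nuclei, so 2 syllables.
/q…u/ gap (V1→V2): /k/ → onset of the next syllable (single consonants are always licit onsets).
So the parse is rq.kulr.
Mapping each syllable to C/V: /rq/ → CV, /kulr/ → CVCC.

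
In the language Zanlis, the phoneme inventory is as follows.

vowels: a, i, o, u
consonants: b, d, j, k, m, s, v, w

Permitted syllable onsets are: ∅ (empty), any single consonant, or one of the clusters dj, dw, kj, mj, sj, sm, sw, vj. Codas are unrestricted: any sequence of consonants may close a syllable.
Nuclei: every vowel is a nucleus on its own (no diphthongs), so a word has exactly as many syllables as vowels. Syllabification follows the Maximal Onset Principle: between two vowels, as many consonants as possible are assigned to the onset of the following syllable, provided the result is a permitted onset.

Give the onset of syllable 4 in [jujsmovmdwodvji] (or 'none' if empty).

vj

Vowels present: u, o, o, i; each is a nucleus, giving 4 syllables.
Between /u/ (V1) and /o/ (V2): /jsm/ — longest licit onset from the right is /sm/, leaving /j/ as coda.
Between /o/ (V2) and /o/ (V3): /vmdw/ splits as /vm/ + /dw/ (/dw/ is the longest suffix that is a licit onset).
Between /o/ (V3) and /i/ (V4): /dvj/ — longest licit onset from the right is /vj/, leaving /d/ as coda.
So the parse is juj.smovm.dwod.vji.
Syllable 4 is /vji/: onset /vj/, nucleus /i/, coda ∅.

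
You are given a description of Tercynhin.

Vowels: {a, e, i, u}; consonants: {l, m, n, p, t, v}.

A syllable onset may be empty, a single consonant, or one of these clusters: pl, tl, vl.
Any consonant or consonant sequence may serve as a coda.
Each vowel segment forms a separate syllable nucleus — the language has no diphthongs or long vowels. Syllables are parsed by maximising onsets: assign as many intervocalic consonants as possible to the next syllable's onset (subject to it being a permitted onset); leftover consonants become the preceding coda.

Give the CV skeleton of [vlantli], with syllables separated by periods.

CCVC.CCV

Vowels present: a, i; each is a nucleus, giving 2 syllables.
σ1/σ2 boundary: /ntl/; trying suffixes from longest down, /tl/ is the first permitted one, so coda /n/ | onset /tl/.
So the parse is vlan.tli.
Mapping each syllable to C/V: /vlan/ → CCVC, /tli/ → CCV.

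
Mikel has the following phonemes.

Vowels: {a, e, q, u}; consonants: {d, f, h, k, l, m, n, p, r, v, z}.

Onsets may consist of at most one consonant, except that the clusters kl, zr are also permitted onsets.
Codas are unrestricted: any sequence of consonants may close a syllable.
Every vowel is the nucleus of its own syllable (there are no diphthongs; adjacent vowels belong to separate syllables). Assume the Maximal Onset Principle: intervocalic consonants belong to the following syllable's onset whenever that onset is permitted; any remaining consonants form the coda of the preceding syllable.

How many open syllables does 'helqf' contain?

The vowels are e, q — 2 nuclei, so 2 syllables.
V1 /e/ – V2 /q/: just /l/ — single C goes to the following onset.
So the parse is he.lqf.
Classifying each syllable: /he/ (open), /lqf/ (closed).
Open syllables: 1.

1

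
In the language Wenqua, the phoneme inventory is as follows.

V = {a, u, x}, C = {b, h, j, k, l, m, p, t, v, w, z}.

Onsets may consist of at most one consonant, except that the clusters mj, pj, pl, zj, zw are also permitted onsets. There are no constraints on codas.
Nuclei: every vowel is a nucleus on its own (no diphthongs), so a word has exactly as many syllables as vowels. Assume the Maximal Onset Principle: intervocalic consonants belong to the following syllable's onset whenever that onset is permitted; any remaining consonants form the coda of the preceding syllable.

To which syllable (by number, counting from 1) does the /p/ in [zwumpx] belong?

2

Nuclei (vowels): u, x → 2 syllables.
Between /u/ (V1) and /x/ (V2): /mp/ — longest licit onset from the right is /p/, leaving /m/ as coda.
Result: zwum.px.
The /p/ is in the onset of syllable 2 (/px/).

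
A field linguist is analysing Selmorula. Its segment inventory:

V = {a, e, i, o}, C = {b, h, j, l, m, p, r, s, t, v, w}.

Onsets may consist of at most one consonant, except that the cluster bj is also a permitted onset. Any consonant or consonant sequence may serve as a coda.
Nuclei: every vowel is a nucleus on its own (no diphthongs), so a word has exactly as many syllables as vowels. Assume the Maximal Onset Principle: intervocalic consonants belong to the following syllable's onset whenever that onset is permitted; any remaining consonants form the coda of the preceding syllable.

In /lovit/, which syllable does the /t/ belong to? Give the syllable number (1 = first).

Nuclei (vowels): o, i → 2 syllables.
/o…i/ gap (V1→V2): /v/ is a single consonant, so it becomes the next onset.
Result: lo.vit.
The /t/ is in the coda of syllable 2 (/vit/).

2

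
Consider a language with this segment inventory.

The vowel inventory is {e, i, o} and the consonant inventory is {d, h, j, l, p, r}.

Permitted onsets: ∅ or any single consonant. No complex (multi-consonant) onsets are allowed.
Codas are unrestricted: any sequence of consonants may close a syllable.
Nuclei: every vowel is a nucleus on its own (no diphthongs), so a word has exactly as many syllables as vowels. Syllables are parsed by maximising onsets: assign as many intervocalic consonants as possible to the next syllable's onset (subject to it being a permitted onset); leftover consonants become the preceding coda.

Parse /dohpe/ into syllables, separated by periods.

doh.pe

Nuclei (vowels): o, e → 2 syllables.
/o…e/ gap (V1→V2): /hp/; trying suffixes from longest down, /p/ is the first permitted one, so coda /h/ | onset /p/.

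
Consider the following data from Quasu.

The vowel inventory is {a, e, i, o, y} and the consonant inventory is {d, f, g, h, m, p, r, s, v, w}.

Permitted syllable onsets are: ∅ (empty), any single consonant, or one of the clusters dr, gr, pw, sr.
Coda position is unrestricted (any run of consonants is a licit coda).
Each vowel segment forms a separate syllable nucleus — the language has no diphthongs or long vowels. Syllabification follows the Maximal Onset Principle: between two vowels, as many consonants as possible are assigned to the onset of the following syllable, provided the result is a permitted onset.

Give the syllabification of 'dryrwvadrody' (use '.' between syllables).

dryrw.va.dro.dy

Vowels present: y, a, o, y; each is a nucleus, giving 4 syllables.
σ1/σ2 boundary: /rwv/; trying suffixes from longest down, /v/ is the first permitted one, so coda /rw/ | onset /v/.
σ2/σ3 boundary: /dr/ — entire cluster is a permitted onset → onset /dr/, coda ∅.
σ3/σ4 boundary: /d/ is a single consonant, so it becomes the next onset.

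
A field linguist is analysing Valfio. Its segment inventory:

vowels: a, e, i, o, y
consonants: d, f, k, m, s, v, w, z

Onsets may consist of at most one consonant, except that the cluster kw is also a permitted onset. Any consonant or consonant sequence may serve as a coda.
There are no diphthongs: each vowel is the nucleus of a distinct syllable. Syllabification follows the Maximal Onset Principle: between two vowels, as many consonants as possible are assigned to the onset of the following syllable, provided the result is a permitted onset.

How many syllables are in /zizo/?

2

Nuclei (vowels): i, o → 2 syllables.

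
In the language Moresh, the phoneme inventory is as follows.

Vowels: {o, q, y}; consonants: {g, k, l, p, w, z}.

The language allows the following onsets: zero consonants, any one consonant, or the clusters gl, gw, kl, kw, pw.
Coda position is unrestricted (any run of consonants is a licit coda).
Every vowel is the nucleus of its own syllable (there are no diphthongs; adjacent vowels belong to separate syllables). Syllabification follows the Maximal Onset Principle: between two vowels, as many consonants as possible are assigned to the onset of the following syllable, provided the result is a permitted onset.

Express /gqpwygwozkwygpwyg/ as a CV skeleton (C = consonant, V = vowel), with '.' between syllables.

The vowels are q, y, o, y, y — 5 nuclei, so 5 syllables.
Between /q/ (V1) and /y/ (V2): /pw/ is a licit onset in full, so it all attaches to the next syllable.
Between /y/ (V2) and /o/ (V3): cluster /gw/ — /gw/ is itself a permitted onset, so the whole cluster goes right; preceding coda = ∅.
Between /o/ (V3) and /y/ (V4): /zkw/; trying suffixes from longest down, /kw/ is the first permitted one, so coda /z/ | onset /kw/.
Between /y/ (V4) and /y/ (V5): /gpw/ splits as /g/ + /pw/ (/pw/ is the longest suffix that is a licit onset).
So the parse is gq.pwy.gwoz.kwyg.pwyg.
Mapping each syllable to C/V: /gq/ → CV, /pwy/ → CCV, /gwoz/ → CCVC, /kwyg/ → CCVC, /pwyg/ → CCVC.

CV.CCV.CCVC.CCVC.CCVC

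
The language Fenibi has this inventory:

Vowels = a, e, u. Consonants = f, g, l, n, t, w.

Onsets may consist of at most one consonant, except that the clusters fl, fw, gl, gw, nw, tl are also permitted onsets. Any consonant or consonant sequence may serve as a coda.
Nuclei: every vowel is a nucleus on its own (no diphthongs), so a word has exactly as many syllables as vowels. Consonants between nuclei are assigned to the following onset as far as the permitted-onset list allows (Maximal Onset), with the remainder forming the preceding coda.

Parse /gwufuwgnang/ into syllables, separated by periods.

gwu.fuwg.nang

Nuclei (vowels): u, u, a → 3 syllables.
V1 /u/ – V2 /u/: just /f/ — single C goes to the following onset.
V2 /u/ – V3 /a/: /wgn/; trying suffixes from longest down, /n/ is the first permitted one, so coda /wg/ | onset /n/.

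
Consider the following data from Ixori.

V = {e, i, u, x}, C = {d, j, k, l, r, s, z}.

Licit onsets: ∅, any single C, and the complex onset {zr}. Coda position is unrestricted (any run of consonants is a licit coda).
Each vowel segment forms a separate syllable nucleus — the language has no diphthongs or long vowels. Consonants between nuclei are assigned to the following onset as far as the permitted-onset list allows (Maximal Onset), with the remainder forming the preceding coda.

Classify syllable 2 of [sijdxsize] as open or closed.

open

The vowels are i, x, i, e — 4 nuclei, so 4 syllables.
Between /i/ (V1) and /x/ (V2): cluster /jd/ — the longest permitted-onset suffix is /d/; onset = /d/, preceding coda = /j/.
Between /x/ (V2) and /i/ (V3): /s/ → onset of the next syllable (single consonants are always licit onsets).
Between /i/ (V3) and /e/ (V4): /z/ → onset of the next syllable (single consonants are always licit onsets).
Result: sij.dx.si.ze.
Syllable 2 is /dx/; it ends in its nucleus with no coda, so it is open.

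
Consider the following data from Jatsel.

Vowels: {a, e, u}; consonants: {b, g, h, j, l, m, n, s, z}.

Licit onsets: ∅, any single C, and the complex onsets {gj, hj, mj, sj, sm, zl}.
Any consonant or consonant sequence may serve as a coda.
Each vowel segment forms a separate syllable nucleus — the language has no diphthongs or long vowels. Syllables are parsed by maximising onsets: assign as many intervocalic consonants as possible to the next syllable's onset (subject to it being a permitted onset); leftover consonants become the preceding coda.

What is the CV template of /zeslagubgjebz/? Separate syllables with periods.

Vowels present: e, a, u, e; each is a nucleus, giving 4 syllables.
Between /e/ (V1) and /a/ (V2): /sl/ — longest licit onset from the right is /l/, leaving /s/ as coda.
Between /a/ (V2) and /u/ (V3): just /g/ — single C goes to the following onset.
Between /u/ (V3) and /e/ (V4): /bgj/; trying suffixes from longest down, /gj/ is the first permitted one, so coda /b/ | onset /gj/.
Syllabification: zes.la.gub.gjebz.
Mapping each syllable to C/V: /zes/ → CVC, /la/ → CV, /gub/ → CVC, /gjebz/ → CCVCC.

CVC.CV.CVC.CCVCC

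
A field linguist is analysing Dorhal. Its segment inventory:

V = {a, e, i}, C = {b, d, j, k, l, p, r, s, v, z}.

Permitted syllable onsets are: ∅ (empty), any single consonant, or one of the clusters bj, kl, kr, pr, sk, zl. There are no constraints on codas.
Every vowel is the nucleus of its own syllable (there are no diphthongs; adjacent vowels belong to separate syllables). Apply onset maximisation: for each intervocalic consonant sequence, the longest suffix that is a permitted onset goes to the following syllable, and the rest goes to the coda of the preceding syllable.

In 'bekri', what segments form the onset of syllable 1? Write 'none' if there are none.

b

Vowels present: e, i; each is a nucleus, giving 2 syllables.
Between /e/ (V1) and /i/ (V2): /kr/ is a licit onset in full, so it all attaches to the next syllable.
Putting it together: be.kri.
Syllable 1 is /be/: onset /b/, nucleus /e/, coda ∅.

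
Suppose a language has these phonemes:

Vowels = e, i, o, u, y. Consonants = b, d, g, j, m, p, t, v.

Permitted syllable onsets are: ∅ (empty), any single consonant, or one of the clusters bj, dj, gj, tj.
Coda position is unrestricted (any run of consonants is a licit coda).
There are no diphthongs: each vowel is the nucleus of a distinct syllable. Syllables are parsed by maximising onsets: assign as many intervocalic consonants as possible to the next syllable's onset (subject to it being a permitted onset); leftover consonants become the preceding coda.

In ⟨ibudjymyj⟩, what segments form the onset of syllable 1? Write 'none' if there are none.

none

Nuclei (vowels): i, u, y, y → 4 syllables.
/i…u/ gap (V1→V2): just /b/ — single C goes to the following onset.
/u…y/ gap (V2→V3): /dj/ — entire cluster is a permitted onset → onset /dj/, coda ∅.
/y…y/ gap (V3→V4): /m/ is a single consonant, so it becomes the next onset.
So the parse is i.bu.djy.myj.
Syllable 1 is /i/: onset ∅, nucleus /i/, coda ∅.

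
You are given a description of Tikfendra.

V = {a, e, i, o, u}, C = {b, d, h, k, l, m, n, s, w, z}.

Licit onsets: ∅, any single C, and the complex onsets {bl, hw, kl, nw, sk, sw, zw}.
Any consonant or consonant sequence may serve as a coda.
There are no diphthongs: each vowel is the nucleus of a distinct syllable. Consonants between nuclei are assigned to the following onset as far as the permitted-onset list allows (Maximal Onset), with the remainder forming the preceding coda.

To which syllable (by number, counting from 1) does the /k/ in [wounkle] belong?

The vowels are o, u, e — 3 nuclei, so 3 syllables.
Between /o/ (V1) and /u/ (V2): nothing intervenes; syllable break is V.V.
Between /u/ (V2) and /e/ (V3): /nkl/ — longest licit onset from the right is /kl/, leaving /n/ as coda.
So the parse is wo.un.kle.
The /k/ is in the onset of syllable 3 (/kle/).

3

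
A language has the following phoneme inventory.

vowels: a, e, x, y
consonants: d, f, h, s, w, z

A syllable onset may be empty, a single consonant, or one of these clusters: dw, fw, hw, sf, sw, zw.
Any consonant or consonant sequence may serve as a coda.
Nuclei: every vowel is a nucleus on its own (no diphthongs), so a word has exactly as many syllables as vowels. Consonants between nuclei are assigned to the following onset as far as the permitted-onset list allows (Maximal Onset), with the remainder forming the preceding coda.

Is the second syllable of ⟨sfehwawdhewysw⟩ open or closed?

closed

Vowels present: e, a, e, y; each is a nucleus, giving 4 syllables.
/e…a/ gap (V1→V2): cluster /hw/ — /hw/ is itself a permitted onset, so the whole cluster goes right; preceding coda = ∅.
/a…e/ gap (V2→V3): /wdh/; trying suffixes from longest down, /h/ is the first permitted one, so coda /wd/ | onset /h/.
/e…y/ gap (V3→V4): /w/ is a single consonant, so it becomes the next onset.
Syllabification: sfe.hwawd.he.wysw.
Syllable 2 is /hwawd/ with coda /wd/, so it is closed.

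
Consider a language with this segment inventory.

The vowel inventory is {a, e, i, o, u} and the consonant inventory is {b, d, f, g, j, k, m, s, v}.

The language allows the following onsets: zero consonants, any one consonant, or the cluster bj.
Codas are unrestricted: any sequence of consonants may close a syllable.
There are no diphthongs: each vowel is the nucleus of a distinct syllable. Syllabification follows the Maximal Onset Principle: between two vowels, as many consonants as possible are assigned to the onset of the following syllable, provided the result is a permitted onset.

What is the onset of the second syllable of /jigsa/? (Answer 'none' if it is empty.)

s

Nuclei (vowels): i, a → 2 syllables.
/i…a/ gap (V1→V2): /gs/ — longest licit onset from the right is /s/, leaving /g/ as coda.
So the parse is jig.sa.
Syllable 2 is /sa/: onset /s/, nucleus /a/, coda ∅.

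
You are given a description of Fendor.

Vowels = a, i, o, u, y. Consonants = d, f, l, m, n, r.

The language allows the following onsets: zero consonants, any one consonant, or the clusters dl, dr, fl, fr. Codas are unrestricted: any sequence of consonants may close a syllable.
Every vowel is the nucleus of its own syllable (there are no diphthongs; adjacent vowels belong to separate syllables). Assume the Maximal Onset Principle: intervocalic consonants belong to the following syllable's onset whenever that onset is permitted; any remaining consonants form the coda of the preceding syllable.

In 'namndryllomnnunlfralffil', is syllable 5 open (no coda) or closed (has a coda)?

Nuclei (vowels): a, y, o, u, a, i → 6 syllables.
/a…y/ gap (V1→V2): /mndr/ splits as /mn/ + /dr/ (/dr/ is the longest suffix that is a licit onset).
/y…o/ gap (V2→V3): /ll/ — longest licit onset from the right is /l/, leaving /l/ as coda.
/o…u/ gap (V3→V4): /mnn/; trying suffixes from longest down, /n/ is the first permitted one, so coda /mn/ | onset /n/.
/u…a/ gap (V4→V5): /nlfr/ splits as /nl/ + /fr/ (/fr/ is the longest suffix that is a licit onset).
/a…i/ gap (V5→V6): /lff/ splits as /lf/ + /f/ (/f/ is the longest suffix that is a licit onset).
So the parse is namn.dryl.lomn.nunl.fralf.fil.
Syllable 5 is /fralf/ with coda /lf/, so it is closed.

closed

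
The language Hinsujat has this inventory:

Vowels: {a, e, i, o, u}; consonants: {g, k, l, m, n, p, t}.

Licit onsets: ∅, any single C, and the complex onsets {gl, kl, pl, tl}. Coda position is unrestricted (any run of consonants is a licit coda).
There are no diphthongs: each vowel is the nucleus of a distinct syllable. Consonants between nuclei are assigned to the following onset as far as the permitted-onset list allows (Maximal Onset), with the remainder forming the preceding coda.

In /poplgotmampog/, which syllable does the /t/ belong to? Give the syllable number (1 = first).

2

The vowels are o, o, a, o — 4 nuclei, so 4 syllables.
σ1/σ2 boundary: /plg/; trying suffixes from longest down, /g/ is the first permitted one, so coda /pl/ | onset /g/.
σ2/σ3 boundary: /tm/; trying suffixes from longest down, /m/ is the first permitted one, so coda /t/ | onset /m/.
σ3/σ4 boundary: /mp/ — longest licit onset from the right is /p/, leaving /m/ as coda.
So the parse is popl.got.mam.pog.
The /t/ is in the coda of syllable 2 (/got/).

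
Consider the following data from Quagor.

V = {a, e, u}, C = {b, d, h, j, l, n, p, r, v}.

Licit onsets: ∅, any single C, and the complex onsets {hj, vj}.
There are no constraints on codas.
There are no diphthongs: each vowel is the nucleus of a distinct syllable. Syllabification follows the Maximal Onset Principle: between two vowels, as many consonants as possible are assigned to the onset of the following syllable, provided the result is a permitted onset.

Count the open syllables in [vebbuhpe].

Vowels present: e, u, e; each is a nucleus, giving 3 syllables.
Between /e/ (V1) and /u/ (V2): cluster /bb/ — the longest permitted-onset suffix is /b/; onset = /b/, preceding coda = /b/.
Between /u/ (V2) and /e/ (V3): cluster /hp/ — the longest permitted-onset suffix is /p/; onset = /p/, preceding coda = /h/.
Result: veb.buh.pe.
Classifying each syllable: /veb/ (closed), /buh/ (closed), /pe/ (open).
Open syllables: 1.

1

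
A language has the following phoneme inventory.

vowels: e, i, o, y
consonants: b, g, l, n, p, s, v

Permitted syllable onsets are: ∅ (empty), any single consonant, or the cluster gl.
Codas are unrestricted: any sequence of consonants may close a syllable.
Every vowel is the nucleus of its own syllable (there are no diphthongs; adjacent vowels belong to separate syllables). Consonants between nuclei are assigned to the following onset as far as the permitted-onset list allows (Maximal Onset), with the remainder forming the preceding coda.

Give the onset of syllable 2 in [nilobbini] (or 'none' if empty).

Nuclei (vowels): i, o, i, i → 4 syllables.
V1 /i/ – V2 /o/: just /l/ — single C goes to the following onset.
V2 /o/ – V3 /i/: cluster /bb/ — the longest permitted-onset suffix is /b/; onset = /b/, preceding coda = /b/.
V3 /i/ – V4 /i/: /n/ → onset of the next syllable (single consonants are always licit onsets).
Syllabification: ni.lob.bi.ni.
Syllable 2 is /lob/: onset /l/, nucleus /o/, coda /b/.

l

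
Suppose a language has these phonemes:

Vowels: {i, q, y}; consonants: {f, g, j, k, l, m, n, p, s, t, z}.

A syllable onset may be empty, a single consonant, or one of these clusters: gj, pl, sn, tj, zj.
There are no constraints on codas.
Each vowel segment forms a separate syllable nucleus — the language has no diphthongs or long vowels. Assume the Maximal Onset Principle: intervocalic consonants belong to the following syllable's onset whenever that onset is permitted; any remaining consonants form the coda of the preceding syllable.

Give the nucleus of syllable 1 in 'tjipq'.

i

Nuclei (vowels): i, q → 2 syllables.
The first nucleus (vowel 1 from the left) is /i/.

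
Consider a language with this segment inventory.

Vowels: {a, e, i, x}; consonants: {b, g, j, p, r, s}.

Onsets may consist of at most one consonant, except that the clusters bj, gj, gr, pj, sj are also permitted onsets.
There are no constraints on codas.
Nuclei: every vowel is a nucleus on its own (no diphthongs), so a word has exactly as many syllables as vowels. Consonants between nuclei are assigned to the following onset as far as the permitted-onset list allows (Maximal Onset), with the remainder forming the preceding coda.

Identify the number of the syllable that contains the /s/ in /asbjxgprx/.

Vowels present: a, x, x; each is a nucleus, giving 3 syllables.
/a…x/ gap (V1→V2): /sbj/ — longest licit onset from the right is /bj/, leaving /s/ as coda.
/x…x/ gap (V2→V3): /gpr/; trying suffixes from longest down, /r/ is the first permitted one, so coda /gp/ | onset /r/.
Syllabification: as.bjxgp.rx.
The /s/ is in the coda of syllable 1 (/as/).

1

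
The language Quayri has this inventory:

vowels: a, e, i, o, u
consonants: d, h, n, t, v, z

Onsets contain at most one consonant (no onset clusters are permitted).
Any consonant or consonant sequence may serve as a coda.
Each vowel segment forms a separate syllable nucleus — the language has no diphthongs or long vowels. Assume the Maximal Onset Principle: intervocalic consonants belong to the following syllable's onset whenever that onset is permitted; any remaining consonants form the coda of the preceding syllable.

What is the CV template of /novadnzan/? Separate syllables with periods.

Nuclei (vowels): o, a, a → 3 syllables.
Between /o/ (V1) and /a/ (V2): /v/ is a single consonant, so it becomes the next onset.
Between /a/ (V2) and /a/ (V3): cluster /dnz/ — the longest permitted-onset suffix is /z/; onset = /z/, preceding coda = /dn/.
Putting it together: no.vadn.zan.
Mapping each syllable to C/V: /no/ → CV, /vadn/ → CVCC, /zan/ → CVC.

CV.CVCC.CVC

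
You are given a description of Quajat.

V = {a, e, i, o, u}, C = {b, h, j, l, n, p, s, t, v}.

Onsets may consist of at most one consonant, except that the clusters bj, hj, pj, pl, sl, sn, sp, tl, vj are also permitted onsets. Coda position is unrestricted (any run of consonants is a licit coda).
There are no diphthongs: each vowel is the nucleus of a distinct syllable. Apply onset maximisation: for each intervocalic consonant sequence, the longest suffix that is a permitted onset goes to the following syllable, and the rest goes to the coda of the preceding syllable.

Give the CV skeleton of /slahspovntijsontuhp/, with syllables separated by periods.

CCVC.CCVCC.CVC.CVC.CVCC

Vowels present: a, o, i, o, u; each is a nucleus, giving 5 syllables.
/a…o/ gap (V1→V2): cluster /hsp/ — the longest permitted-onset suffix is /sp/; onset = /sp/, preceding coda = /h/.
/o…i/ gap (V2→V3): /vnt/ — longest licit onset from the right is /t/, leaving /vn/ as coda.
/i…o/ gap (V3→V4): /js/ splits as /j/ + /s/ (/s/ is the longest suffix that is a licit onset).
/o…u/ gap (V4→V5): /nt/ splits as /n/ + /t/ (/t/ is the longest suffix that is a licit onset).
Result: slah.spovn.tij.son.tuhp.
Mapping each syllable to C/V: /slah/ → CCVC, /spovn/ → CCVCC, /tij/ → CVC, /son/ → CVC, /tuhp/ → CVCC.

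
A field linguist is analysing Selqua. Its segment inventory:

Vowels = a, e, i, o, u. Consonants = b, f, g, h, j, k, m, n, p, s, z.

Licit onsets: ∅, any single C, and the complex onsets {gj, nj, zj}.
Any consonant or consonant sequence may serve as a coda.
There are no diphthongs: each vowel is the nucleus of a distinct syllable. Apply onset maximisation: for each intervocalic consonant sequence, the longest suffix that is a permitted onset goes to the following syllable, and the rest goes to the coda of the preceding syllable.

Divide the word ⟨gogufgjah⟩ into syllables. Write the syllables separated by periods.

Nuclei (vowels): o, u, a → 3 syllables.
Between /o/ (V1) and /u/ (V2): /g/ is a single consonant, so it becomes the next onset.
Between /u/ (V2) and /a/ (V3): cluster /fgj/ — the longest permitted-onset suffix is /gj/; onset = /gj/, preceding coda = /f/.

go.guf.gjah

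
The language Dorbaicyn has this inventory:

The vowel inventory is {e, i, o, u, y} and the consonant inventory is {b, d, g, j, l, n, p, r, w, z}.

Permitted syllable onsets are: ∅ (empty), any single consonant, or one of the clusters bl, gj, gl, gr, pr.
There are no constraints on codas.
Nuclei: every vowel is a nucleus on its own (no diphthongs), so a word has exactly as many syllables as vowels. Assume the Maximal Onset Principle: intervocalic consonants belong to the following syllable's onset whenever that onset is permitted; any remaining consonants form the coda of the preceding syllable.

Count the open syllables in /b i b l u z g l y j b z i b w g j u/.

Vowels present: i, u, y, i, u; each is a nucleus, giving 5 syllables.
/i…u/ gap (V1→V2): cluster /bl/ — /bl/ is itself a permitted onset, so the whole cluster goes right; preceding coda = ∅.
/u…y/ gap (V2→V3): /zgl/ splits as /z/ + /gl/ (/gl/ is the longest suffix that is a licit onset).
/y…i/ gap (V3→V4): /jbz/ — longest licit onset from the right is /z/, leaving /jb/ as coda.
/i…u/ gap (V4→V5): cluster /bwgj/ — the longest permitted-onset suffix is /gj/; onset = /gj/, preceding coda = /bw/.
Result: bi.bluz.glyjb.zibw.gju.
Classifying each syllable: /bi/ (open), /bluz/ (closed), /glyjb/ (closed), /zibw/ (closed), /gju/ (open).
Open syllables: 2.

2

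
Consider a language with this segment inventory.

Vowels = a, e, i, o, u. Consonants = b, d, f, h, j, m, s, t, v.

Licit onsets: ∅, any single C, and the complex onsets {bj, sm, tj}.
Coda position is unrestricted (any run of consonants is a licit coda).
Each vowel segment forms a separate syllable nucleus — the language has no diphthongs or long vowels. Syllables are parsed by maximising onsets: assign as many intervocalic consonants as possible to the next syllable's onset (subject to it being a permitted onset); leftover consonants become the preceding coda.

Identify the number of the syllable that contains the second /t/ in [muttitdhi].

2

The vowels are u, i, i — 3 nuclei, so 3 syllables.
σ1/σ2 boundary: /tt/ — longest licit onset from the right is /t/, leaving /t/ as coda.
σ2/σ3 boundary: /tdh/; trying suffixes from longest down, /h/ is the first permitted one, so coda /td/ | onset /h/.
Result: mut.titd.hi.
The second /t/ is in the onset of syllable 2 (/titd/).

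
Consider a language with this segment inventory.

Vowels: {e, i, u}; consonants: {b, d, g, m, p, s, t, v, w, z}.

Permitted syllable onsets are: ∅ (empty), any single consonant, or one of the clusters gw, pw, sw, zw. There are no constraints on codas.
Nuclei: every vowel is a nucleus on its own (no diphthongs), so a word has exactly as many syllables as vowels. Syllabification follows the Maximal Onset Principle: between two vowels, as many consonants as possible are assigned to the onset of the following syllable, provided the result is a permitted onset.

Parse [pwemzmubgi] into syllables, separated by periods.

Nuclei (vowels): e, u, i → 3 syllables.
/e…u/ gap (V1→V2): /mzm/ — longest licit onset from the right is /m/, leaving /mz/ as coda.
/u…i/ gap (V2→V3): /bg/ — longest licit onset from the right is /g/, leaving /b/ as coda.

pwemz.mub.gi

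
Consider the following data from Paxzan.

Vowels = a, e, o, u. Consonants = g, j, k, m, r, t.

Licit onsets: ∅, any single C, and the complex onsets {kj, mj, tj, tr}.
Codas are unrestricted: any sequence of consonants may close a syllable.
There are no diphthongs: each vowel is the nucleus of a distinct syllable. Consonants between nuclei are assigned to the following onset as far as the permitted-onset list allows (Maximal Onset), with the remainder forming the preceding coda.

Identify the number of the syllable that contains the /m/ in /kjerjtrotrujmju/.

4

Nuclei (vowels): e, o, u, u → 4 syllables.
V1 /e/ – V2 /o/: /rjtr/; trying suffixes from longest down, /tr/ is the first permitted one, so coda /rj/ | onset /tr/.
V2 /o/ – V3 /u/: cluster /tr/ — /tr/ is itself a permitted onset, so the whole cluster goes right; preceding coda = ∅.
V3 /u/ – V4 /u/: cluster /jmj/ — the longest permitted-onset suffix is /mj/; onset = /mj/, preceding coda = /j/.
Syllabification: kjerj.tro.truj.mju.
The /m/ is in the onset of syllable 4 (/mju/).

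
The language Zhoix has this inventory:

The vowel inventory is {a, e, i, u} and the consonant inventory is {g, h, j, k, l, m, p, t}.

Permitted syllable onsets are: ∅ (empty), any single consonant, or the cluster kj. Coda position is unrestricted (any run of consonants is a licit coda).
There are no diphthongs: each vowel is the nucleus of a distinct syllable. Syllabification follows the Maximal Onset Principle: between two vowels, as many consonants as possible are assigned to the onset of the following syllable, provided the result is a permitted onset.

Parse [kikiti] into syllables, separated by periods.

Nuclei (vowels): i, i, i → 3 syllables.
σ1/σ2 boundary: just /k/ — single C goes to the following onset.
σ2/σ3 boundary: just /t/ — single C goes to the following onset.

ki.ki.ti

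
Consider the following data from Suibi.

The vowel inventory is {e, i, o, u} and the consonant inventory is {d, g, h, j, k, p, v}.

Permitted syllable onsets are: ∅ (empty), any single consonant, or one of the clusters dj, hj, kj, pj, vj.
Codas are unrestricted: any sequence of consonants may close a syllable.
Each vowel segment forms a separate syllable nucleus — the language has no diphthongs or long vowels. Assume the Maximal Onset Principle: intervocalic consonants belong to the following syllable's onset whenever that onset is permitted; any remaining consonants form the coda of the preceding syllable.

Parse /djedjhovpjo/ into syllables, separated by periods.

The vowels are e, o, o — 3 nuclei, so 3 syllables.
Between /e/ (V1) and /o/ (V2): /djh/; trying suffixes from longest down, /h/ is the first permitted one, so coda /dj/ | onset /h/.
Between /o/ (V2) and /o/ (V3): /vpj/ — longest licit onset from the right is /pj/, leaving /v/ as coda.

djedj.hov.pjo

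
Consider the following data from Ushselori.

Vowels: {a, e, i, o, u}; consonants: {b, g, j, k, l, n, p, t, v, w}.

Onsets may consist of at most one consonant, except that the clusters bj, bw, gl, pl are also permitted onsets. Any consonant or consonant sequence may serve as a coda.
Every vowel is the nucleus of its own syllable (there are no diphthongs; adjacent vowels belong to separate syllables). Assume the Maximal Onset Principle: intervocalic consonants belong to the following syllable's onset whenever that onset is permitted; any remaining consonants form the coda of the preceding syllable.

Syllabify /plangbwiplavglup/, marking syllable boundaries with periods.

Nuclei (vowels): a, i, a, u → 4 syllables.
V1 /a/ – V2 /i/: /ngbw/ — longest licit onset from the right is /bw/, leaving /ng/ as coda.
V2 /i/ – V3 /a/: /pl/ is a licit onset in full, so it all attaches to the next syllable.
V3 /a/ – V4 /u/: /vgl/ — longest licit onset from the right is /gl/, leaving /v/ as coda.

plang.bwi.plav.glup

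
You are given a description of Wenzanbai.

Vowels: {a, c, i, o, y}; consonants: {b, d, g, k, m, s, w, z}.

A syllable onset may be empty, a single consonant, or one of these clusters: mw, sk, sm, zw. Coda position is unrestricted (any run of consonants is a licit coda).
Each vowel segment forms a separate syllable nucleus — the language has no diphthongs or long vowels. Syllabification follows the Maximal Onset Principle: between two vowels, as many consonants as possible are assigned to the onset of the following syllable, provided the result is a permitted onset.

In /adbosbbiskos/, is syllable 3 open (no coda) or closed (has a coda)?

open

Nuclei (vowels): a, o, i, o → 4 syllables.
σ1/σ2 boundary: cluster /db/ — the longest permitted-onset suffix is /b/; onset = /b/, preceding coda = /d/.
σ2/σ3 boundary: /sbb/ — longest licit onset from the right is /b/, leaving /sb/ as coda.
σ3/σ4 boundary: cluster /sk/ — /sk/ is itself a permitted onset, so the whole cluster goes right; preceding coda = ∅.
Putting it together: ad.bosb.bi.skos.
Syllable 3 is /bi/; it ends in its nucleus with no coda, so it is open.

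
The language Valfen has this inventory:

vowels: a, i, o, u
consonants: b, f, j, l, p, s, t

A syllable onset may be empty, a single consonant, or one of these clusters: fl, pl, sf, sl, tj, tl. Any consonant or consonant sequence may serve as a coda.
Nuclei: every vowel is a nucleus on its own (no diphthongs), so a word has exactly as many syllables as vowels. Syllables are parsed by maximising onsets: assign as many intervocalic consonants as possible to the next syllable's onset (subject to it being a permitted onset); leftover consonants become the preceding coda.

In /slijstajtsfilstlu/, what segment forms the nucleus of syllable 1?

Vowels present: i, a, i, u; each is a nucleus, giving 4 syllables.
The first nucleus (vowel 1 from the left) is /i/.

i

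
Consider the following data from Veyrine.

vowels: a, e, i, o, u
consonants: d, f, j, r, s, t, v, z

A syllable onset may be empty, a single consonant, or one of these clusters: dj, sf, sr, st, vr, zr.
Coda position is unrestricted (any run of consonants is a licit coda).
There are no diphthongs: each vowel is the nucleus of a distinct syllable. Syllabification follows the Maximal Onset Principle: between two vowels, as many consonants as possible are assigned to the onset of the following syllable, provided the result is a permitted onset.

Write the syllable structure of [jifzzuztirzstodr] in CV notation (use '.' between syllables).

CVCC.CVC.CVCC.CCVCC

The vowels are i, u, i, o — 4 nuclei, so 4 syllables.
/i…u/ gap (V1→V2): /fzz/ splits as /fz/ + /z/ (/z/ is the longest suffix that is a licit onset).
/u…i/ gap (V2→V3): /zt/ splits as /z/ + /t/ (/t/ is the longest suffix that is a licit onset).
/i…o/ gap (V3→V4): cluster /rzst/ — the longest permitted-onset suffix is /st/; onset = /st/, preceding coda = /rz/.
Putting it together: jifz.zuz.tirz.stodr.
Mapping each syllable to C/V: /jifz/ → CVCC, /zuz/ → CVC, /tirz/ → CVCC, /stodr/ → CCVCC.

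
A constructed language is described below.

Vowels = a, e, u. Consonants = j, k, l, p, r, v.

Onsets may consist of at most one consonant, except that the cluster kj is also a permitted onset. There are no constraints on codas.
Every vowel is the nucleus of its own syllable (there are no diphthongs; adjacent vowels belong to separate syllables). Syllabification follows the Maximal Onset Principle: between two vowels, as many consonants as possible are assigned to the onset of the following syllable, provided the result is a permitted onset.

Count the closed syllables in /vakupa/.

Nuclei (vowels): a, u, a → 3 syllables.
V1 /a/ – V2 /u/: /k/ → onset of the next syllable (single consonants are always licit onsets).
V2 /u/ – V3 /a/: /p/ → onset of the next syllable (single consonants are always licit onsets).
So the parse is va.ku.pa.
Classifying each syllable: /va/ (open), /ku/ (open), /pa/ (open).
Closed syllables: 0.

0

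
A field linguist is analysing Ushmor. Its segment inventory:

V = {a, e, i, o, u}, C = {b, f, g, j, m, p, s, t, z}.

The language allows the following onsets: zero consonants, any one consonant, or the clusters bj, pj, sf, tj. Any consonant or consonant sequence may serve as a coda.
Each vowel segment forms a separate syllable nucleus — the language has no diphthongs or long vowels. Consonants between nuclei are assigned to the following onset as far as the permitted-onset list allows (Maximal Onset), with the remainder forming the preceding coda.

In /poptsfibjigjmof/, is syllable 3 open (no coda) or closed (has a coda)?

closed

Vowels present: o, i, i, o; each is a nucleus, giving 4 syllables.
/o…i/ gap (V1→V2): cluster /ptsf/ — the longest permitted-onset suffix is /sf/; onset = /sf/, preceding coda = /pt/.
/i…i/ gap (V2→V3): /bj/ — entire cluster is a permitted onset → onset /bj/, coda ∅.
/i…o/ gap (V3→V4): cluster /gjm/ — the longest permitted-onset suffix is /m/; onset = /m/, preceding coda = /gj/.
Putting it together: popt.sfi.bjigj.mof.
Syllable 3 is /bjigj/ with coda /gj/, so it is closed.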